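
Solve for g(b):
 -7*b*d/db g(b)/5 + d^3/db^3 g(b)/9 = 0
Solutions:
 g(b) = C1 + Integral(C2*airyai(5^(2/3)*63^(1/3)*b/5) + C3*airybi(5^(2/3)*63^(1/3)*b/5), b)


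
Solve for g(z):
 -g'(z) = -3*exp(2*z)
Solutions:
 g(z) = C1 + 3*exp(2*z)/2


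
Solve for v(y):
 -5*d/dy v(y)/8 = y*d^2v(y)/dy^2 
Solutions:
 v(y) = C1 + C2*y^(3/8)


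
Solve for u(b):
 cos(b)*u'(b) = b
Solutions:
 u(b) = C1 + Integral(b/cos(b), b)


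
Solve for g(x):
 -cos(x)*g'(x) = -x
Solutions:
 g(x) = C1 + Integral(x/cos(x), x)


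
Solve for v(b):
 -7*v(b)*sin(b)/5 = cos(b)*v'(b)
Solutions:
 v(b) = C1*cos(b)^(7/5)


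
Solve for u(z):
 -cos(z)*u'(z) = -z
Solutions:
 u(z) = C1 + Integral(z/cos(z), z)


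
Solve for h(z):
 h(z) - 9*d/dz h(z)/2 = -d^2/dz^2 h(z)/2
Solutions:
 h(z) = C1*exp(z*(9 - sqrt(73))/2) + C2*exp(z*(sqrt(73) + 9)/2)


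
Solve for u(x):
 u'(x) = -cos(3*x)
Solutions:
 u(x) = C1 - sin(3*x)/3


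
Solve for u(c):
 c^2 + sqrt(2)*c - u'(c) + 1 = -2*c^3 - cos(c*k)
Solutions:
 u(c) = C1 + c^4/2 + c^3/3 + sqrt(2)*c^2/2 + c + sin(c*k)/k


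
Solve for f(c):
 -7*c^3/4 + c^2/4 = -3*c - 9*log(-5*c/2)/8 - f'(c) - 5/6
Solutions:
 f(c) = C1 + 7*c^4/16 - c^3/12 - 3*c^2/2 - 9*c*log(-c)/8 + c*(-27*log(5) + 7 + 27*log(2))/24


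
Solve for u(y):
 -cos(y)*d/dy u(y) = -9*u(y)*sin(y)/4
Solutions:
 u(y) = C1/cos(y)^(9/4)


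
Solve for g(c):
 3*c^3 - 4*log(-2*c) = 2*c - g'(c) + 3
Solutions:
 g(c) = C1 - 3*c^4/4 + c^2 + 4*c*log(-c) + c*(-1 + 4*log(2))


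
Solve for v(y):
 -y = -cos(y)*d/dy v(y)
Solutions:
 v(y) = C1 + Integral(y/cos(y), y)


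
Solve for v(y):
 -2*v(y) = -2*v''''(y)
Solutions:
 v(y) = C1*exp(-y) + C2*exp(y) + C3*sin(y) + C4*cos(y)


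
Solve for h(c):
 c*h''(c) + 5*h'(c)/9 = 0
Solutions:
 h(c) = C1 + C2*c^(4/9)


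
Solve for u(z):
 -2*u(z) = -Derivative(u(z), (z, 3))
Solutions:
 u(z) = C3*exp(2^(1/3)*z) + (C1*sin(2^(1/3)*sqrt(3)*z/2) + C2*cos(2^(1/3)*sqrt(3)*z/2))*exp(-2^(1/3)*z/2)


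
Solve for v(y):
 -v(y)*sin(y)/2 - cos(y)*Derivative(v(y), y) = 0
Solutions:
 v(y) = C1*sqrt(cos(y))


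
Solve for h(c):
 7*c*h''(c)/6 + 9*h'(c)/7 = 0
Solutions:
 h(c) = C1 + C2/c^(5/49)


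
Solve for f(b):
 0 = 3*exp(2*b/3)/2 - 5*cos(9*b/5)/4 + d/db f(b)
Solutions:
 f(b) = C1 - 9*exp(2*b/3)/4 + 25*sin(9*b/5)/36


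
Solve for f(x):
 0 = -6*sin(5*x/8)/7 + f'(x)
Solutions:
 f(x) = C1 - 48*cos(5*x/8)/35


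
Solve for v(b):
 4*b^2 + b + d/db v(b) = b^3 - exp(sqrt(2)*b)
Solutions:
 v(b) = C1 + b^4/4 - 4*b^3/3 - b^2/2 - sqrt(2)*exp(sqrt(2)*b)/2


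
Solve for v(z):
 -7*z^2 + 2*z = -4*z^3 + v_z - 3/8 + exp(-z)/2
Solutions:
 v(z) = C1 + z^4 - 7*z^3/3 + z^2 + 3*z/8 + exp(-z)/2


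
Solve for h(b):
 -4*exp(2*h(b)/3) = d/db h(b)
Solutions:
 h(b) = 3*log(-sqrt(-1/(C1 - 4*b))) - 3*log(2) + 3*log(6)/2
 h(b) = 3*log(-1/(C1 - 4*b))/2 - 3*log(2) + 3*log(6)/2


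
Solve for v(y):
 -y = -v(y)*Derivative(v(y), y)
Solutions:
 v(y) = -sqrt(C1 + y^2)
 v(y) = sqrt(C1 + y^2)


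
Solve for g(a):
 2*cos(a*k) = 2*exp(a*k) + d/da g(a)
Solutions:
 g(a) = C1 - 2*exp(a*k)/k + 2*sin(a*k)/k


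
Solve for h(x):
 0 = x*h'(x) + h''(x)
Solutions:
 h(x) = C1 + C2*erf(sqrt(2)*x/2)


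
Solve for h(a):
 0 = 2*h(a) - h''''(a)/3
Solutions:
 h(a) = C1*exp(-6^(1/4)*a) + C2*exp(6^(1/4)*a) + C3*sin(6^(1/4)*a) + C4*cos(6^(1/4)*a)


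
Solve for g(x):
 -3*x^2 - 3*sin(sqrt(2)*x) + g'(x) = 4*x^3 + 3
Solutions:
 g(x) = C1 + x^4 + x^3 + 3*x - 3*sqrt(2)*cos(sqrt(2)*x)/2


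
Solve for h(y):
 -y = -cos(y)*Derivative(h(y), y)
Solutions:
 h(y) = C1 + Integral(y/cos(y), y)


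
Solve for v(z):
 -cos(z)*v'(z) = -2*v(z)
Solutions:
 v(z) = C1*(sin(z) + 1)/(sin(z) - 1)


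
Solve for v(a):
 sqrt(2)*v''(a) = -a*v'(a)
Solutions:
 v(a) = C1 + C2*erf(2^(1/4)*a/2)


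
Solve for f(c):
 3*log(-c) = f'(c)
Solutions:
 f(c) = C1 + 3*c*log(-c) - 3*c


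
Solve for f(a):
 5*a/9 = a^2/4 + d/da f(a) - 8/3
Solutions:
 f(a) = C1 - a^3/12 + 5*a^2/18 + 8*a/3


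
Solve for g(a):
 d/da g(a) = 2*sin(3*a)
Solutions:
 g(a) = C1 - 2*cos(3*a)/3


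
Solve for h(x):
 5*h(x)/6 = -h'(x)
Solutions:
 h(x) = C1*exp(-5*x/6)


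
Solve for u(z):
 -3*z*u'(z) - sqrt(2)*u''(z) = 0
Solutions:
 u(z) = C1 + C2*erf(2^(1/4)*sqrt(3)*z/2)


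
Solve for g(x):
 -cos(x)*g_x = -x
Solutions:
 g(x) = C1 + Integral(x/cos(x), x)


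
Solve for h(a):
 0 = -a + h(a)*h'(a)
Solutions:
 h(a) = -sqrt(C1 + a^2)
 h(a) = sqrt(C1 + a^2)


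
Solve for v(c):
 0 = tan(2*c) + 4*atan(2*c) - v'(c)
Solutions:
 v(c) = C1 + 4*c*atan(2*c) - log(4*c^2 + 1) - log(cos(2*c))/2


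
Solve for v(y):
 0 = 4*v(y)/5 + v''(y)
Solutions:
 v(y) = C1*sin(2*sqrt(5)*y/5) + C2*cos(2*sqrt(5)*y/5)


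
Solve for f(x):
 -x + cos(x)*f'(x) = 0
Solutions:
 f(x) = C1 + Integral(x/cos(x), x)


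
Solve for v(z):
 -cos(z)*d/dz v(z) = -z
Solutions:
 v(z) = C1 + Integral(z/cos(z), z)


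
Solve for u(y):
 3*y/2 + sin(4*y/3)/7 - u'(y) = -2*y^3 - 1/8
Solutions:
 u(y) = C1 + y^4/2 + 3*y^2/4 + y/8 - 3*cos(4*y/3)/28


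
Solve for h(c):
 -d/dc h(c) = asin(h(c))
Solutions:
 Integral(1/asin(_y), (_y, h(c))) = C1 - c


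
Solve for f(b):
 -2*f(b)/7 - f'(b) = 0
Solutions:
 f(b) = C1*exp(-2*b/7)


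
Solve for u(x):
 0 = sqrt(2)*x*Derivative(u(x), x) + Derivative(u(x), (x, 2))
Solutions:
 u(x) = C1 + C2*erf(2^(3/4)*x/2)


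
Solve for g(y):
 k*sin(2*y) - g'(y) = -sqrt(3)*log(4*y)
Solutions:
 g(y) = C1 - k*cos(2*y)/2 + sqrt(3)*y*(log(y) - 1) + 2*sqrt(3)*y*log(2)


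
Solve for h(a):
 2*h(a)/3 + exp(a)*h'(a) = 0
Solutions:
 h(a) = C1*exp(2*exp(-a)/3)


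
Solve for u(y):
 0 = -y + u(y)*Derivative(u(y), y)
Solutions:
 u(y) = -sqrt(C1 + y^2)
 u(y) = sqrt(C1 + y^2)


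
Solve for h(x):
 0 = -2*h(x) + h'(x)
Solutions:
 h(x) = C1*exp(2*x)


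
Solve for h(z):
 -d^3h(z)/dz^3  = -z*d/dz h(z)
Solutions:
 h(z) = C1 + Integral(C2*airyai(z) + C3*airybi(z), z)


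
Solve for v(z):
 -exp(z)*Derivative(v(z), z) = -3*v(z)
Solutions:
 v(z) = C1*exp(-3*exp(-z))


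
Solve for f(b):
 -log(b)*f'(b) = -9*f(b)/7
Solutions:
 f(b) = C1*exp(9*li(b)/7)


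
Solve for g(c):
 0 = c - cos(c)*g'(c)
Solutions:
 g(c) = C1 + Integral(c/cos(c), c)


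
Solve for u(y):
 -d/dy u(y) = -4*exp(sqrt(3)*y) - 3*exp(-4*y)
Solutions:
 u(y) = C1 + 4*sqrt(3)*exp(sqrt(3)*y)/3 - 3*exp(-4*y)/4


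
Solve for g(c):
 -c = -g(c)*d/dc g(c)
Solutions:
 g(c) = -sqrt(C1 + c^2)
 g(c) = sqrt(C1 + c^2)


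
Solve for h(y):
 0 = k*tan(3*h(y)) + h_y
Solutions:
 h(y) = -asin(C1*exp(-3*k*y))/3 + pi/3
 h(y) = asin(C1*exp(-3*k*y))/3


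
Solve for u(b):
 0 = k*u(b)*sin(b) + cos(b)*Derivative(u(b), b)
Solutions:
 u(b) = C1*exp(k*log(cos(b)))


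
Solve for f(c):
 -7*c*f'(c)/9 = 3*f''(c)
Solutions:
 f(c) = C1 + C2*erf(sqrt(42)*c/18)


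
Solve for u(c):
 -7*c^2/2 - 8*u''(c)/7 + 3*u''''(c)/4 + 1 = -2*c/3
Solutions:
 u(c) = C1 + C2*c + C3*exp(-4*sqrt(42)*c/21) + C4*exp(4*sqrt(42)*c/21) - 49*c^4/192 + 7*c^3/72 - 805*c^2/512


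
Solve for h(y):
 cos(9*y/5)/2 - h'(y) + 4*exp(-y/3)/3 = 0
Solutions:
 h(y) = C1 + 5*sin(9*y/5)/18 - 4*exp(-y/3)


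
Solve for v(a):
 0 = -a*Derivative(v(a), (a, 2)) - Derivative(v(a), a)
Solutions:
 v(a) = C1 + C2*log(a)


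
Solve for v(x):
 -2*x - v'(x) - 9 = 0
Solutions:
 v(x) = C1 - x^2 - 9*x


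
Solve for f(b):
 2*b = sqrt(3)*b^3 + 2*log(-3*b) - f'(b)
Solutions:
 f(b) = C1 + sqrt(3)*b^4/4 - b^2 + 2*b*log(-b) + 2*b*(-1 + log(3))


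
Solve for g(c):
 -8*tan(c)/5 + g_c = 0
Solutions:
 g(c) = C1 - 8*log(cos(c))/5


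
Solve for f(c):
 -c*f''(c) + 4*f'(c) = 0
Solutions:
 f(c) = C1 + C2*c^5


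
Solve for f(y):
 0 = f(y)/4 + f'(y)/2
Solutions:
 f(y) = C1*exp(-y/2)


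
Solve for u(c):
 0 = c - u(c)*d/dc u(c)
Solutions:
 u(c) = -sqrt(C1 + c^2)
 u(c) = sqrt(C1 + c^2)


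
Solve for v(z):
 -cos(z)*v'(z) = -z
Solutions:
 v(z) = C1 + Integral(z/cos(z), z)


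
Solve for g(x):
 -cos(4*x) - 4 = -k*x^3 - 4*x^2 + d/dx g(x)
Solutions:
 g(x) = C1 + k*x^4/4 + 4*x^3/3 - 4*x - sin(4*x)/4


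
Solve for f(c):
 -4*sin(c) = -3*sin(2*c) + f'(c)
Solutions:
 f(c) = C1 + 3*sin(c)^2 + 4*cos(c)


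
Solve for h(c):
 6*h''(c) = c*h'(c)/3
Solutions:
 h(c) = C1 + C2*erfi(c/6)


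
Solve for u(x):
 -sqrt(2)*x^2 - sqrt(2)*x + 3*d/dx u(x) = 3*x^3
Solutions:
 u(x) = C1 + x^4/4 + sqrt(2)*x^3/9 + sqrt(2)*x^2/6


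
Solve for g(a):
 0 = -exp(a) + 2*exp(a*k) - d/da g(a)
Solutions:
 g(a) = C1 - exp(a) + 2*exp(a*k)/k


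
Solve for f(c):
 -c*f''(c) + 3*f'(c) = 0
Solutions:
 f(c) = C1 + C2*c^4


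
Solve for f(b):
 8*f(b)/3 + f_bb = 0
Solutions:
 f(b) = C1*sin(2*sqrt(6)*b/3) + C2*cos(2*sqrt(6)*b/3)


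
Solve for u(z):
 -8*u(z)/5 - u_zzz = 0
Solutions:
 u(z) = C3*exp(-2*5^(2/3)*z/5) + (C1*sin(sqrt(3)*5^(2/3)*z/5) + C2*cos(sqrt(3)*5^(2/3)*z/5))*exp(5^(2/3)*z/5)


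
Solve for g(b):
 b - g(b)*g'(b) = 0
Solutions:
 g(b) = -sqrt(C1 + b^2)
 g(b) = sqrt(C1 + b^2)


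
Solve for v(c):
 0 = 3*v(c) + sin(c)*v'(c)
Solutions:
 v(c) = C1*(cos(c) + 1)^(3/2)/(cos(c) - 1)^(3/2)


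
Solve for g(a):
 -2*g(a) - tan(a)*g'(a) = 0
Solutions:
 g(a) = C1/sin(a)^2


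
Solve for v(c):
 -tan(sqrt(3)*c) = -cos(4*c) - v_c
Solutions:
 v(c) = C1 - sqrt(3)*log(cos(sqrt(3)*c))/3 - sin(4*c)/4


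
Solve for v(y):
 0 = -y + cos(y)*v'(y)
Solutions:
 v(y) = C1 + Integral(y/cos(y), y)


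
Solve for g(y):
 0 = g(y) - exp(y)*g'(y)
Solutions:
 g(y) = C1*exp(-exp(-y))


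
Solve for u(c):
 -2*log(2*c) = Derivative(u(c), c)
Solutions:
 u(c) = C1 - 2*c*log(c) - c*log(4) + 2*c


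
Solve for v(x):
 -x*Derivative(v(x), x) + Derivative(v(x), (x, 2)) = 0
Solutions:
 v(x) = C1 + C2*erfi(sqrt(2)*x/2)


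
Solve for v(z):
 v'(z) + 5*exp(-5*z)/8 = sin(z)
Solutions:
 v(z) = C1 - cos(z) + exp(-5*z)/8


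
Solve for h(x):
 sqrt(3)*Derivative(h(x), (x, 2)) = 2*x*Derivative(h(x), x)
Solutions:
 h(x) = C1 + C2*erfi(3^(3/4)*x/3)


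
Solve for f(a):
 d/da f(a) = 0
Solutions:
 f(a) = C1


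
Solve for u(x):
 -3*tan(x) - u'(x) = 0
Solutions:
 u(x) = C1 + 3*log(cos(x))


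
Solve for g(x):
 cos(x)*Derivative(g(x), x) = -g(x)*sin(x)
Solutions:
 g(x) = C1*cos(x)


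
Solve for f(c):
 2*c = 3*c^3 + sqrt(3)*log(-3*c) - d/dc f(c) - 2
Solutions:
 f(c) = C1 + 3*c^4/4 - c^2 + sqrt(3)*c*log(-c) + c*(-2 - sqrt(3) + sqrt(3)*log(3))


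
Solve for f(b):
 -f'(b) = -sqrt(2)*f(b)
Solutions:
 f(b) = C1*exp(sqrt(2)*b)


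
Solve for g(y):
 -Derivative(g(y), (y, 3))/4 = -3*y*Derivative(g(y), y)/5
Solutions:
 g(y) = C1 + Integral(C2*airyai(12^(1/3)*5^(2/3)*y/5) + C3*airybi(12^(1/3)*5^(2/3)*y/5), y)


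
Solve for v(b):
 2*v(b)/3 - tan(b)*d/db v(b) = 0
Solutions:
 v(b) = C1*sin(b)^(2/3)


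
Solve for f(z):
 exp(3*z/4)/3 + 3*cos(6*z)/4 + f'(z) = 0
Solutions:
 f(z) = C1 - 4*exp(3*z/4)/9 - sin(6*z)/8


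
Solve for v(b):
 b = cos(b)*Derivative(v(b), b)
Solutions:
 v(b) = C1 + Integral(b/cos(b), b)


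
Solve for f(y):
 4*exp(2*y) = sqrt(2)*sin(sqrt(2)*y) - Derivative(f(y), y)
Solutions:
 f(y) = C1 - 2*exp(2*y) - cos(sqrt(2)*y)


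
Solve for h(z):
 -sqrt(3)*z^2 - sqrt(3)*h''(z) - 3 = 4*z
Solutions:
 h(z) = C1 + C2*z - z^4/12 - 2*sqrt(3)*z^3/9 - sqrt(3)*z^2/2


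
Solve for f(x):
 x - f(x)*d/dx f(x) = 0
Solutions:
 f(x) = -sqrt(C1 + x^2)
 f(x) = sqrt(C1 + x^2)


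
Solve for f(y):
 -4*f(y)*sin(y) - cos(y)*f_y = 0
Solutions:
 f(y) = C1*cos(y)^4


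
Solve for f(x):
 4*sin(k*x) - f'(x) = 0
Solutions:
 f(x) = C1 - 4*cos(k*x)/k


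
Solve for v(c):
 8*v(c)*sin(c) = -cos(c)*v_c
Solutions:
 v(c) = C1*cos(c)^8


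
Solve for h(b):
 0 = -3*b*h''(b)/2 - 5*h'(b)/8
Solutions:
 h(b) = C1 + C2*b^(7/12)


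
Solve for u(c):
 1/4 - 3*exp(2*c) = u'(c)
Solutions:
 u(c) = C1 + c/4 - 3*exp(2*c)/2


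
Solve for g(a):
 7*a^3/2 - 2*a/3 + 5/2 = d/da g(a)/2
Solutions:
 g(a) = C1 + 7*a^4/4 - 2*a^2/3 + 5*a


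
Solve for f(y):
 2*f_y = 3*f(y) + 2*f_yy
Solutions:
 f(y) = (C1*sin(sqrt(5)*y/2) + C2*cos(sqrt(5)*y/2))*exp(y/2)


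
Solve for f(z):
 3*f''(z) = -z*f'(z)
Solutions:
 f(z) = C1 + C2*erf(sqrt(6)*z/6)


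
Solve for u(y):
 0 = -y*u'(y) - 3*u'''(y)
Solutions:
 u(y) = C1 + Integral(C2*airyai(-3^(2/3)*y/3) + C3*airybi(-3^(2/3)*y/3), y)


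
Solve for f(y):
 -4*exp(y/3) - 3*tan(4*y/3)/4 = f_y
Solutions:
 f(y) = C1 - 12*exp(y/3) + 9*log(cos(4*y/3))/16


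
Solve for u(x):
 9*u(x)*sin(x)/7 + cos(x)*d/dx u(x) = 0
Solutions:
 u(x) = C1*cos(x)^(9/7)


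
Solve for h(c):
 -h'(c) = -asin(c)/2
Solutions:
 h(c) = C1 + c*asin(c)/2 + sqrt(1 - c^2)/2


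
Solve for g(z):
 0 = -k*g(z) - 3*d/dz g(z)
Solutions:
 g(z) = C1*exp(-k*z/3)


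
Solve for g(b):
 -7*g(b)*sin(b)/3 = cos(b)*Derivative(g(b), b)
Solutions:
 g(b) = C1*cos(b)^(7/3)


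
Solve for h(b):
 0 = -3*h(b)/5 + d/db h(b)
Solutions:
 h(b) = C1*exp(3*b/5)


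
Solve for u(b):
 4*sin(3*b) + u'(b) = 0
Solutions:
 u(b) = C1 + 4*cos(3*b)/3


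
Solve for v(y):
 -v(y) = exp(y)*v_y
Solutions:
 v(y) = C1*exp(exp(-y))


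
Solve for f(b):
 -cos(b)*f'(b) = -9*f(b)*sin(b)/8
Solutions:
 f(b) = C1/cos(b)^(9/8)


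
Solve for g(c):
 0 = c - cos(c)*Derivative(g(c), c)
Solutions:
 g(c) = C1 + Integral(c/cos(c), c)


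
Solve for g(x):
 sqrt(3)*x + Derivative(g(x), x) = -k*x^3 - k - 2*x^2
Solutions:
 g(x) = C1 - k*x^4/4 - k*x - 2*x^3/3 - sqrt(3)*x^2/2


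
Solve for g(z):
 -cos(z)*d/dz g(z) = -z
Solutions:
 g(z) = C1 + Integral(z/cos(z), z)


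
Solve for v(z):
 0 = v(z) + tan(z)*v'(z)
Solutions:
 v(z) = C1/sin(z)


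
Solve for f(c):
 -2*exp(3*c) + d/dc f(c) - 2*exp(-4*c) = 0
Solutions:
 f(c) = C1 + 2*exp(3*c)/3 - exp(-4*c)/2


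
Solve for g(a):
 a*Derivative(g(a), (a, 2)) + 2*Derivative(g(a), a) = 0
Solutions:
 g(a) = C1 + C2/a


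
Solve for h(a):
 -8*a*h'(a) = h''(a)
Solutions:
 h(a) = C1 + C2*erf(2*a)


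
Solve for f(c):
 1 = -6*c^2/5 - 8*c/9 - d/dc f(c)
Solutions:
 f(c) = C1 - 2*c^3/5 - 4*c^2/9 - c


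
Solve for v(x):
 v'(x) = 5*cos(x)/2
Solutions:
 v(x) = C1 + 5*sin(x)/2


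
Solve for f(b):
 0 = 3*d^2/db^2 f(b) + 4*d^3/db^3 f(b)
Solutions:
 f(b) = C1 + C2*b + C3*exp(-3*b/4)


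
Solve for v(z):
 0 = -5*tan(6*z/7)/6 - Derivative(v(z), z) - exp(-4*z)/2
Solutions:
 v(z) = C1 - 35*log(tan(6*z/7)^2 + 1)/72 + exp(-4*z)/8


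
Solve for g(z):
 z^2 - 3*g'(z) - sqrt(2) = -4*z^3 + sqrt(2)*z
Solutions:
 g(z) = C1 + z^4/3 + z^3/9 - sqrt(2)*z^2/6 - sqrt(2)*z/3


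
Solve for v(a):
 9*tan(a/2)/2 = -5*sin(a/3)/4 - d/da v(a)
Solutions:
 v(a) = C1 + 9*log(cos(a/2)) + 15*cos(a/3)/4


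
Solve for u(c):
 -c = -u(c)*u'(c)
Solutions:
 u(c) = -sqrt(C1 + c^2)
 u(c) = sqrt(C1 + c^2)


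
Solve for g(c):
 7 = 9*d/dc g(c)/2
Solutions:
 g(c) = C1 + 14*c/9


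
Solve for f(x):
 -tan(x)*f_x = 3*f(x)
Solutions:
 f(x) = C1/sin(x)^3


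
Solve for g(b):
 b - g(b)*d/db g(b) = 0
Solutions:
 g(b) = -sqrt(C1 + b^2)
 g(b) = sqrt(C1 + b^2)


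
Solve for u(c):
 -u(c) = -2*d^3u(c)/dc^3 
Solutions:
 u(c) = C3*exp(2^(2/3)*c/2) + (C1*sin(2^(2/3)*sqrt(3)*c/4) + C2*cos(2^(2/3)*sqrt(3)*c/4))*exp(-2^(2/3)*c/4)


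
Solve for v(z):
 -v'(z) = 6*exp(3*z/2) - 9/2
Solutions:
 v(z) = C1 + 9*z/2 - 4*exp(3*z/2)


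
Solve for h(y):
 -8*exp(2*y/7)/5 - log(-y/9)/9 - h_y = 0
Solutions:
 h(y) = C1 - y*log(-y)/9 + y*(1 + 2*log(3))/9 - 28*exp(2*y/7)/5


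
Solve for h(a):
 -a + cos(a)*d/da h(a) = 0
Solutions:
 h(a) = C1 + Integral(a/cos(a), a)


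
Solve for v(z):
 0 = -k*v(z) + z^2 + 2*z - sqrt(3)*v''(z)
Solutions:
 v(z) = C1*exp(-3^(3/4)*z*sqrt(-k)/3) + C2*exp(3^(3/4)*z*sqrt(-k)/3) + z^2/k + 2*z/k - 2*sqrt(3)/k^2


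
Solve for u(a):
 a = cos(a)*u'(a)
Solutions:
 u(a) = C1 + Integral(a/cos(a), a)


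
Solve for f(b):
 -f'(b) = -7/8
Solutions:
 f(b) = C1 + 7*b/8


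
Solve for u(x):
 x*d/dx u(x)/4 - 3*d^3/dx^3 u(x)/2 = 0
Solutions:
 u(x) = C1 + Integral(C2*airyai(6^(2/3)*x/6) + C3*airybi(6^(2/3)*x/6), x)


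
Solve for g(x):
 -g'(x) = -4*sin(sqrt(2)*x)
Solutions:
 g(x) = C1 - 2*sqrt(2)*cos(sqrt(2)*x)


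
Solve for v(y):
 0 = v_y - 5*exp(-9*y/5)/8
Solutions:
 v(y) = C1 - 25*exp(-9*y/5)/72


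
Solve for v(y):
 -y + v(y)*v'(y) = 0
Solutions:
 v(y) = -sqrt(C1 + y^2)
 v(y) = sqrt(C1 + y^2)


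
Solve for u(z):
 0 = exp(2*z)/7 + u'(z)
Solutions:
 u(z) = C1 - exp(2*z)/14


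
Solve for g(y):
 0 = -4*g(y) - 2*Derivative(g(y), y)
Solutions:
 g(y) = C1*exp(-2*y)


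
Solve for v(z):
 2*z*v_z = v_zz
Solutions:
 v(z) = C1 + C2*erfi(z)


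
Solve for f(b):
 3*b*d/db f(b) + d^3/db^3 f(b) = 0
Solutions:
 f(b) = C1 + Integral(C2*airyai(-3^(1/3)*b) + C3*airybi(-3^(1/3)*b), b)


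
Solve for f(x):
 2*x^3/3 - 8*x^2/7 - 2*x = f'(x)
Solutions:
 f(x) = C1 + x^4/6 - 8*x^3/21 - x^2


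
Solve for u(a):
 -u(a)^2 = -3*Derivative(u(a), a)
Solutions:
 u(a) = -3/(C1 + a)


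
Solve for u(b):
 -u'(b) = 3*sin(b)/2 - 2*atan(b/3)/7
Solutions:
 u(b) = C1 + 2*b*atan(b/3)/7 - 3*log(b^2 + 9)/7 + 3*cos(b)/2


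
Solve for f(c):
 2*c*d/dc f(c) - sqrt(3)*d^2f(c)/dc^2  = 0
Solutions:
 f(c) = C1 + C2*erfi(3^(3/4)*c/3)


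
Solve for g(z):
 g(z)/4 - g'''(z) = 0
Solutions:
 g(z) = C3*exp(2^(1/3)*z/2) + (C1*sin(2^(1/3)*sqrt(3)*z/4) + C2*cos(2^(1/3)*sqrt(3)*z/4))*exp(-2^(1/3)*z/4)


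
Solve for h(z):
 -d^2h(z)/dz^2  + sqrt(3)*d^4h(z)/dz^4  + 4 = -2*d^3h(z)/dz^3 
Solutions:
 h(z) = C1 + C2*z + C3*exp(sqrt(3)*z*(-1 + sqrt(1 + sqrt(3)))/3) + C4*exp(-sqrt(3)*z*(1 + sqrt(1 + sqrt(3)))/3) + 2*z^2


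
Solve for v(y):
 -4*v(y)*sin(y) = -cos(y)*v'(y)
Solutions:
 v(y) = C1/cos(y)^4


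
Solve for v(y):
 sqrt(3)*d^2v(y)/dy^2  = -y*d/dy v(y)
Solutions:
 v(y) = C1 + C2*erf(sqrt(2)*3^(3/4)*y/6)


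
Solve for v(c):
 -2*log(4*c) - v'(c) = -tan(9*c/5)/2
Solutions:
 v(c) = C1 - 2*c*log(c) - 4*c*log(2) + 2*c - 5*log(cos(9*c/5))/18


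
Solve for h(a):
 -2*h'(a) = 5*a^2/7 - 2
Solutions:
 h(a) = C1 - 5*a^3/42 + a


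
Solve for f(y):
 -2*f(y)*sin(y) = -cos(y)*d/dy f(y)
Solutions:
 f(y) = C1/cos(y)^2


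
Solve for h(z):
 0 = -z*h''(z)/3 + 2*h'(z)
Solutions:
 h(z) = C1 + C2*z^7


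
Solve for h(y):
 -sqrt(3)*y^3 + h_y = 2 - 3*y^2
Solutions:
 h(y) = C1 + sqrt(3)*y^4/4 - y^3 + 2*y


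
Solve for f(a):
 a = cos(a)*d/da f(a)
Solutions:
 f(a) = C1 + Integral(a/cos(a), a)


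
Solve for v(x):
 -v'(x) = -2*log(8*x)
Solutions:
 v(x) = C1 + 2*x*log(x) - 2*x + x*log(64)


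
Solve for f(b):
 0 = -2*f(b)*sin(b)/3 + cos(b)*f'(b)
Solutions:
 f(b) = C1/cos(b)^(2/3)


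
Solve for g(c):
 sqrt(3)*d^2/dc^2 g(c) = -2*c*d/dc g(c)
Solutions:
 g(c) = C1 + C2*erf(3^(3/4)*c/3)


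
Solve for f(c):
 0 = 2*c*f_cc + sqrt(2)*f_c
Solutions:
 f(c) = C1 + C2*c^(1 - sqrt(2)/2)


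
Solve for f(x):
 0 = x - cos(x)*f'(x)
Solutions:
 f(x) = C1 + Integral(x/cos(x), x)


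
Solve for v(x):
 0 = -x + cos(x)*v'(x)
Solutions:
 v(x) = C1 + Integral(x/cos(x), x)


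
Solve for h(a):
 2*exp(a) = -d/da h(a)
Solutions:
 h(a) = C1 - 2*exp(a)


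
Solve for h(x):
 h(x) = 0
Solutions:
 h(x) = 0


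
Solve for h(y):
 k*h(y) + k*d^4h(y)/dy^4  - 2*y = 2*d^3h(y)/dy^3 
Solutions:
 h(y) = C1*exp(y*(-sqrt(6^(1/3)*(sqrt(3)*sqrt(-16 + 27/k^4) + 9/k^2)^(1/3)/3 + 2*6^(2/3)/(3*(sqrt(3)*sqrt(-16 + 27/k^4) + 9/k^2)^(1/3)) + k^(-2)) - sqrt(-6^(1/3)*(sqrt(3)*sqrt(-16 + 27/k^4) + 9/k^2)^(1/3)/3 - 2*6^(2/3)/(3*(sqrt(3)*sqrt(-16 + 27/k^4) + 9/k^2)^(1/3)) + 2/k^2 - 2/(k^3*sqrt(6^(1/3)*(sqrt(3)*sqrt(-16 + 27/k^4) + 9/k^2)^(1/3)/3 + 2*6^(2/3)/(3*(sqrt(3)*sqrt(-16 + 27/k^4) + 9/k^2)^(1/3)) + k^(-2)))) + 1/k)/2) + C2*exp(y*(-sqrt(6^(1/3)*(sqrt(3)*sqrt(-16 + 27/k^4) + 9/k^2)^(1/3)/3 + 2*6^(2/3)/(3*(sqrt(3)*sqrt(-16 + 27/k^4) + 9/k^2)^(1/3)) + k^(-2)) + sqrt(-6^(1/3)*(sqrt(3)*sqrt(-16 + 27/k^4) + 9/k^2)^(1/3)/3 - 2*6^(2/3)/(3*(sqrt(3)*sqrt(-16 + 27/k^4) + 9/k^2)^(1/3)) + 2/k^2 - 2/(k^3*sqrt(6^(1/3)*(sqrt(3)*sqrt(-16 + 27/k^4) + 9/k^2)^(1/3)/3 + 2*6^(2/3)/(3*(sqrt(3)*sqrt(-16 + 27/k^4) + 9/k^2)^(1/3)) + k^(-2)))) + 1/k)/2) + C3*exp(y*(sqrt(6^(1/3)*(sqrt(3)*sqrt(-16 + 27/k^4) + 9/k^2)^(1/3)/3 + 2*6^(2/3)/(3*(sqrt(3)*sqrt(-16 + 27/k^4) + 9/k^2)^(1/3)) + k^(-2)) - sqrt(-6^(1/3)*(sqrt(3)*sqrt(-16 + 27/k^4) + 9/k^2)^(1/3)/3 - 2*6^(2/3)/(3*(sqrt(3)*sqrt(-16 + 27/k^4) + 9/k^2)^(1/3)) + 2/k^2 + 2/(k^3*sqrt(6^(1/3)*(sqrt(3)*sqrt(-16 + 27/k^4) + 9/k^2)^(1/3)/3 + 2*6^(2/3)/(3*(sqrt(3)*sqrt(-16 + 27/k^4) + 9/k^2)^(1/3)) + k^(-2)))) + 1/k)/2) + C4*exp(y*(sqrt(6^(1/3)*(sqrt(3)*sqrt(-16 + 27/k^4) + 9/k^2)^(1/3)/3 + 2*6^(2/3)/(3*(sqrt(3)*sqrt(-16 + 27/k^4) + 9/k^2)^(1/3)) + k^(-2)) + sqrt(-6^(1/3)*(sqrt(3)*sqrt(-16 + 27/k^4) + 9/k^2)^(1/3)/3 - 2*6^(2/3)/(3*(sqrt(3)*sqrt(-16 + 27/k^4) + 9/k^2)^(1/3)) + 2/k^2 + 2/(k^3*sqrt(6^(1/3)*(sqrt(3)*sqrt(-16 + 27/k^4) + 9/k^2)^(1/3)/3 + 2*6^(2/3)/(3*(sqrt(3)*sqrt(-16 + 27/k^4) + 9/k^2)^(1/3)) + k^(-2)))) + 1/k)/2) + 2*y/k


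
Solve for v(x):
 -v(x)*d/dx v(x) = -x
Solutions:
 v(x) = -sqrt(C1 + x^2)
 v(x) = sqrt(C1 + x^2)


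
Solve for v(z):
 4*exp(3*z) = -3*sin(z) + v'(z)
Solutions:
 v(z) = C1 + 4*exp(3*z)/3 - 3*cos(z)


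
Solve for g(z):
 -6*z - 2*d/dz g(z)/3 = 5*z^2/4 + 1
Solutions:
 g(z) = C1 - 5*z^3/8 - 9*z^2/2 - 3*z/2


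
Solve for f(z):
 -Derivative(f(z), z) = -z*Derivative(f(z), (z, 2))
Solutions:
 f(z) = C1 + C2*z^2


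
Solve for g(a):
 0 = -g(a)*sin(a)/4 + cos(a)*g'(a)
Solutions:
 g(a) = C1/cos(a)^(1/4)


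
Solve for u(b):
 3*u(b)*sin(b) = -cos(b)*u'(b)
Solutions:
 u(b) = C1*cos(b)^3


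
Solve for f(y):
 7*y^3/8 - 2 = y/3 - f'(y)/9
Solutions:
 f(y) = C1 - 63*y^4/32 + 3*y^2/2 + 18*y


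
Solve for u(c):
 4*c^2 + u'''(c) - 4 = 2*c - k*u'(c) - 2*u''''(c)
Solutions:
 u(c) = C1 + C2*exp(-c*((54*k + sqrt((54*k + 1)^2 - 1) + 1)^(1/3) + 1 + (54*k + sqrt((54*k + 1)^2 - 1) + 1)^(-1/3))/6) + C3*exp(c*((54*k + sqrt((54*k + 1)^2 - 1) + 1)^(1/3) - sqrt(3)*I*(54*k + sqrt((54*k + 1)^2 - 1) + 1)^(1/3) - 2 - 4/((-1 + sqrt(3)*I)*(54*k + sqrt((54*k + 1)^2 - 1) + 1)^(1/3)))/12) + C4*exp(c*((54*k + sqrt((54*k + 1)^2 - 1) + 1)^(1/3) + sqrt(3)*I*(54*k + sqrt((54*k + 1)^2 - 1) + 1)^(1/3) - 2 + 4/((1 + sqrt(3)*I)*(54*k + sqrt((54*k + 1)^2 - 1) + 1)^(1/3)))/12) - 4*c^3/(3*k) + c^2/k + 4*c/k + 8*c/k^2


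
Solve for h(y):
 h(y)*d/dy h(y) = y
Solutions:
 h(y) = -sqrt(C1 + y^2)
 h(y) = sqrt(C1 + y^2)


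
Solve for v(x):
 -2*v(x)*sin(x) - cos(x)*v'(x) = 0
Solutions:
 v(x) = C1*cos(x)^2


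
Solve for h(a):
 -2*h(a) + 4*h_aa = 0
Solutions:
 h(a) = C1*exp(-sqrt(2)*a/2) + C2*exp(sqrt(2)*a/2)


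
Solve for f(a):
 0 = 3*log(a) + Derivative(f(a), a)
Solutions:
 f(a) = C1 - 3*a*log(a) + 3*a


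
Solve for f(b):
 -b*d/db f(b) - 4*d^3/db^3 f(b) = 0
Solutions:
 f(b) = C1 + Integral(C2*airyai(-2^(1/3)*b/2) + C3*airybi(-2^(1/3)*b/2), b)


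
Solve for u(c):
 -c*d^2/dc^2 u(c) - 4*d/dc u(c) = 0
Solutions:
 u(c) = C1 + C2/c^3


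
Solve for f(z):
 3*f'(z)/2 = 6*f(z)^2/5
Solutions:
 f(z) = -5/(C1 + 4*z)


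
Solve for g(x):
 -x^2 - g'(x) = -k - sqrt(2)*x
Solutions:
 g(x) = C1 + k*x - x^3/3 + sqrt(2)*x^2/2


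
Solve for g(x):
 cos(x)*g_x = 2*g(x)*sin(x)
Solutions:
 g(x) = C1/cos(x)^2


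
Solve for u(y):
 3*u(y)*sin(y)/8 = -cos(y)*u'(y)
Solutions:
 u(y) = C1*cos(y)^(3/8)


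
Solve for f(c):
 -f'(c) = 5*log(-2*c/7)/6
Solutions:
 f(c) = C1 - 5*c*log(-c)/6 + 5*c*(-log(2) + 1 + log(7))/6


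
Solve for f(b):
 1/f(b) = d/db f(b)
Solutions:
 f(b) = -sqrt(C1 + 2*b)
 f(b) = sqrt(C1 + 2*b)


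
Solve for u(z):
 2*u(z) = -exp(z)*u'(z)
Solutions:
 u(z) = C1*exp(2*exp(-z))


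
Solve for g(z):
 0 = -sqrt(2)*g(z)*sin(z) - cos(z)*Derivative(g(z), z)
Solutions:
 g(z) = C1*cos(z)^(sqrt(2))


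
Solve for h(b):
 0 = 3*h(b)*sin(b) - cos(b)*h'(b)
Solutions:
 h(b) = C1/cos(b)^3


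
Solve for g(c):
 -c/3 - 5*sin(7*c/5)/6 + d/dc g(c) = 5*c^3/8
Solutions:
 g(c) = C1 + 5*c^4/32 + c^2/6 - 25*cos(7*c/5)/42


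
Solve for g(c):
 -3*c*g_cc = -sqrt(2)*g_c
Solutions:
 g(c) = C1 + C2*c^(sqrt(2)/3 + 1)


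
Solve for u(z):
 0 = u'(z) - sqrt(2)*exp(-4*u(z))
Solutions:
 u(z) = log(-I*(C1 + 4*sqrt(2)*z)^(1/4))
 u(z) = log(I*(C1 + 4*sqrt(2)*z)^(1/4))
 u(z) = log(-(C1 + 4*sqrt(2)*z)^(1/4))
 u(z) = log(C1 + 4*sqrt(2)*z)/4


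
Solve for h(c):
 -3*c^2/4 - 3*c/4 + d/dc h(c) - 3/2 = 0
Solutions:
 h(c) = C1 + c^3/4 + 3*c^2/8 + 3*c/2


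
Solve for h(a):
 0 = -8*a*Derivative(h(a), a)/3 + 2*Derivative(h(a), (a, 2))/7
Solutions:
 h(a) = C1 + C2*erfi(sqrt(42)*a/3)


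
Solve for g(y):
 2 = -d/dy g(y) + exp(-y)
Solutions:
 g(y) = C1 - 2*y - exp(-y)


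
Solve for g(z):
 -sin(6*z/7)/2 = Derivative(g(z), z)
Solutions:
 g(z) = C1 + 7*cos(6*z/7)/12


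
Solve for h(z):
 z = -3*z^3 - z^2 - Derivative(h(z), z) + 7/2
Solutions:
 h(z) = C1 - 3*z^4/4 - z^3/3 - z^2/2 + 7*z/2


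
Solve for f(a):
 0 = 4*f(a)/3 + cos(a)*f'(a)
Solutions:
 f(a) = C1*(sin(a) - 1)^(2/3)/(sin(a) + 1)^(2/3)


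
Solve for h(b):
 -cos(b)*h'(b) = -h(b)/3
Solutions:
 h(b) = C1*(sin(b) + 1)^(1/6)/(sin(b) - 1)^(1/6)


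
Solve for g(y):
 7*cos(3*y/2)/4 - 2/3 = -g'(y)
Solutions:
 g(y) = C1 + 2*y/3 - 7*sin(3*y/2)/6


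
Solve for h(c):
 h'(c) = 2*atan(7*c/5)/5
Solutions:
 h(c) = C1 + 2*c*atan(7*c/5)/5 - log(49*c^2 + 25)/7


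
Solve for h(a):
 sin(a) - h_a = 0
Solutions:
 h(a) = C1 - cos(a)


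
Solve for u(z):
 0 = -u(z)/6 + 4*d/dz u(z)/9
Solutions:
 u(z) = C1*exp(3*z/8)


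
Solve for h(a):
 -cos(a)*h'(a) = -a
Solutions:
 h(a) = C1 + Integral(a/cos(a), a)


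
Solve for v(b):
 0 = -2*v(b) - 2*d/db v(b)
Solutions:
 v(b) = C1*exp(-b)


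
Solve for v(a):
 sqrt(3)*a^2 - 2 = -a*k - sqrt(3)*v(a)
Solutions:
 v(a) = -a^2 - sqrt(3)*a*k/3 + 2*sqrt(3)/3


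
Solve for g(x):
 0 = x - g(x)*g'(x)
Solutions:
 g(x) = -sqrt(C1 + x^2)
 g(x) = sqrt(C1 + x^2)


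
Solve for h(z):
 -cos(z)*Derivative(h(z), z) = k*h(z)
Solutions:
 h(z) = C1*exp(k*(log(sin(z) - 1) - log(sin(z) + 1))/2)


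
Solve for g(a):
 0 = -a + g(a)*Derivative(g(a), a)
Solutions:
 g(a) = -sqrt(C1 + a^2)
 g(a) = sqrt(C1 + a^2)


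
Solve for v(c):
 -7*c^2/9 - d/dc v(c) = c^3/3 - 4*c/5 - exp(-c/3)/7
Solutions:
 v(c) = C1 - c^4/12 - 7*c^3/27 + 2*c^2/5 - 3*exp(-c/3)/7


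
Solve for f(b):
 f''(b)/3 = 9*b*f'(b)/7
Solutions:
 f(b) = C1 + C2*erfi(3*sqrt(42)*b/14)


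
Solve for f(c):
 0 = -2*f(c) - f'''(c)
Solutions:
 f(c) = C3*exp(-2^(1/3)*c) + (C1*sin(2^(1/3)*sqrt(3)*c/2) + C2*cos(2^(1/3)*sqrt(3)*c/2))*exp(2^(1/3)*c/2)


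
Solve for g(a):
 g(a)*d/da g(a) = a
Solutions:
 g(a) = -sqrt(C1 + a^2)
 g(a) = sqrt(C1 + a^2)


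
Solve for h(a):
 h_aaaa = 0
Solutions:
 h(a) = C1 + C2*a + C3*a^2 + C4*a^3


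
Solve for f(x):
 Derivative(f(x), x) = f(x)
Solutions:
 f(x) = C1*exp(x)


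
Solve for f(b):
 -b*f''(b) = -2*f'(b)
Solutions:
 f(b) = C1 + C2*b^3


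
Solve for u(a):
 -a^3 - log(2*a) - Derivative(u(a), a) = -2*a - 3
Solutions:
 u(a) = C1 - a^4/4 + a^2 - a*log(a) - a*log(2) + 4*a


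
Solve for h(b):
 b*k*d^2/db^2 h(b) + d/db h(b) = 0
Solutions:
 h(b) = C1 + b^(((re(k) - 1)*re(k) + im(k)^2)/(re(k)^2 + im(k)^2))*(C2*sin(log(b)*Abs(im(k))/(re(k)^2 + im(k)^2)) + C3*cos(log(b)*im(k)/(re(k)^2 + im(k)^2)))


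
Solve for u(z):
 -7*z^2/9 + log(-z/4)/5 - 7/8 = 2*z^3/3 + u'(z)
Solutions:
 u(z) = C1 - z^4/6 - 7*z^3/27 + z*log(-z)/5 + z*(-43 - 16*log(2))/40


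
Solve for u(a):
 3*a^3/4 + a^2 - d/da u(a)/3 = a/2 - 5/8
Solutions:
 u(a) = C1 + 9*a^4/16 + a^3 - 3*a^2/4 + 15*a/8


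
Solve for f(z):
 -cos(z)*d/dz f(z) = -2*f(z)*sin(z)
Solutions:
 f(z) = C1/cos(z)^2


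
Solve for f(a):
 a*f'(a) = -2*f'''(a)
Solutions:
 f(a) = C1 + Integral(C2*airyai(-2^(2/3)*a/2) + C3*airybi(-2^(2/3)*a/2), a)


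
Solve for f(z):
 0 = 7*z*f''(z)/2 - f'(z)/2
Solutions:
 f(z) = C1 + C2*z^(8/7)


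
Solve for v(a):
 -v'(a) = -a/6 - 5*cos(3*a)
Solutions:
 v(a) = C1 + a^2/12 + 5*sin(3*a)/3


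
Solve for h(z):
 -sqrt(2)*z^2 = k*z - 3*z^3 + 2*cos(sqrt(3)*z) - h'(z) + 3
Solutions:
 h(z) = C1 + k*z^2/2 - 3*z^4/4 + sqrt(2)*z^3/3 + 3*z + 2*sqrt(3)*sin(sqrt(3)*z)/3


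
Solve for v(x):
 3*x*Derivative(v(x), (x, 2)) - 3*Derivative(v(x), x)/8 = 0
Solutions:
 v(x) = C1 + C2*x^(9/8)


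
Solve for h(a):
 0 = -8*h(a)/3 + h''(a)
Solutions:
 h(a) = C1*exp(-2*sqrt(6)*a/3) + C2*exp(2*sqrt(6)*a/3)


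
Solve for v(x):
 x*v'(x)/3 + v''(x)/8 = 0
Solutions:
 v(x) = C1 + C2*erf(2*sqrt(3)*x/3)


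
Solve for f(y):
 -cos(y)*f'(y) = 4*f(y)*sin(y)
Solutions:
 f(y) = C1*cos(y)^4


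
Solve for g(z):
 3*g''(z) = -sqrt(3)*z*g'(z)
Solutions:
 g(z) = C1 + C2*erf(sqrt(2)*3^(3/4)*z/6)


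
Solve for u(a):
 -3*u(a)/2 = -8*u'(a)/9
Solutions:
 u(a) = C1*exp(27*a/16)


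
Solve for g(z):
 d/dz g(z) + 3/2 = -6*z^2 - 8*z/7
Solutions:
 g(z) = C1 - 2*z^3 - 4*z^2/7 - 3*z/2


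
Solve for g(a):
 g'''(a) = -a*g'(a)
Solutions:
 g(a) = C1 + Integral(C2*airyai(-a) + C3*airybi(-a), a)


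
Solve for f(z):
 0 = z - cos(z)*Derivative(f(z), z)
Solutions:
 f(z) = C1 + Integral(z/cos(z), z)


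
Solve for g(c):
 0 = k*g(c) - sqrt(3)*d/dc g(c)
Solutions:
 g(c) = C1*exp(sqrt(3)*c*k/3)


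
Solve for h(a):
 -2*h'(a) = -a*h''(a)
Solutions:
 h(a) = C1 + C2*a^3


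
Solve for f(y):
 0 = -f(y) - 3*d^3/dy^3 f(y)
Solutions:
 f(y) = C3*exp(-3^(2/3)*y/3) + (C1*sin(3^(1/6)*y/2) + C2*cos(3^(1/6)*y/2))*exp(3^(2/3)*y/6)


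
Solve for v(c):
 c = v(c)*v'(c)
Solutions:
 v(c) = -sqrt(C1 + c^2)
 v(c) = sqrt(C1 + c^2)


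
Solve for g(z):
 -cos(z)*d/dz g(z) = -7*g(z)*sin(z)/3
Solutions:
 g(z) = C1/cos(z)^(7/3)


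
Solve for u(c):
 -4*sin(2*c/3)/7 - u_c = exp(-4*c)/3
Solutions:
 u(c) = C1 + 6*cos(2*c/3)/7 + exp(-4*c)/12


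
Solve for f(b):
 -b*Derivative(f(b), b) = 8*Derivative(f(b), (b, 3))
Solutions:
 f(b) = C1 + Integral(C2*airyai(-b/2) + C3*airybi(-b/2), b)


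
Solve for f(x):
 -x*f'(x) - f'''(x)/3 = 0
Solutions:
 f(x) = C1 + Integral(C2*airyai(-3^(1/3)*x) + C3*airybi(-3^(1/3)*x), x)


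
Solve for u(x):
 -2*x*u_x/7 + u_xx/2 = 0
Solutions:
 u(x) = C1 + C2*erfi(sqrt(14)*x/7)


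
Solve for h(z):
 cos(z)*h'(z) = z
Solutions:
 h(z) = C1 + Integral(z/cos(z), z)


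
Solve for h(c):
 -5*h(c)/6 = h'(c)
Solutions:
 h(c) = C1*exp(-5*c/6)


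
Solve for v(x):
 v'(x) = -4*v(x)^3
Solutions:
 v(x) = -sqrt(2)*sqrt(-1/(C1 - 4*x))/2
 v(x) = sqrt(2)*sqrt(-1/(C1 - 4*x))/2


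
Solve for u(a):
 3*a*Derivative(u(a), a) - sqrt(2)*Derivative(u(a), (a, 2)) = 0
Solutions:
 u(a) = C1 + C2*erfi(2^(1/4)*sqrt(3)*a/2)


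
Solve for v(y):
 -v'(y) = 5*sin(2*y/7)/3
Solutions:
 v(y) = C1 + 35*cos(2*y/7)/6


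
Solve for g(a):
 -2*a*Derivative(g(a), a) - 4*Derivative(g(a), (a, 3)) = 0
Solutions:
 g(a) = C1 + Integral(C2*airyai(-2^(2/3)*a/2) + C3*airybi(-2^(2/3)*a/2), a)


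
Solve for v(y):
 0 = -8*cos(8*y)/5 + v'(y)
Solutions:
 v(y) = C1 + sin(8*y)/5


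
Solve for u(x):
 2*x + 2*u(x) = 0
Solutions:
 u(x) = -x


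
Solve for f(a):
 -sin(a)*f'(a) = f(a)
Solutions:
 f(a) = C1*sqrt(cos(a) + 1)/sqrt(cos(a) - 1)


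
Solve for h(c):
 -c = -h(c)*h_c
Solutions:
 h(c) = -sqrt(C1 + c^2)
 h(c) = sqrt(C1 + c^2)


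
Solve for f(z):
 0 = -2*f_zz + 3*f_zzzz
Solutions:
 f(z) = C1 + C2*z + C3*exp(-sqrt(6)*z/3) + C4*exp(sqrt(6)*z/3)


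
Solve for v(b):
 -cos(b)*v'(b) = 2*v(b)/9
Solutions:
 v(b) = C1*(sin(b) - 1)^(1/9)/(sin(b) + 1)^(1/9)


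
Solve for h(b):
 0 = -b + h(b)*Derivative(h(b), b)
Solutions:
 h(b) = -sqrt(C1 + b^2)
 h(b) = sqrt(C1 + b^2)


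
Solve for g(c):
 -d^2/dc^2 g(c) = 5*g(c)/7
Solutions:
 g(c) = C1*sin(sqrt(35)*c/7) + C2*cos(sqrt(35)*c/7)


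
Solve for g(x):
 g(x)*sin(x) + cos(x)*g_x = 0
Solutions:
 g(x) = C1*cos(x)


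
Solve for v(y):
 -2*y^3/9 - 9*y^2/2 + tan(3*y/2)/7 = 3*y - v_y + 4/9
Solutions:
 v(y) = C1 + y^4/18 + 3*y^3/2 + 3*y^2/2 + 4*y/9 + 2*log(cos(3*y/2))/21


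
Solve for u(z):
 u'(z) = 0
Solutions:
 u(z) = C1


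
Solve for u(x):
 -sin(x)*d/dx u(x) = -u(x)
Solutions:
 u(x) = C1*sqrt(cos(x) - 1)/sqrt(cos(x) + 1)


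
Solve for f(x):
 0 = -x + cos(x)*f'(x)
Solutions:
 f(x) = C1 + Integral(x/cos(x), x)


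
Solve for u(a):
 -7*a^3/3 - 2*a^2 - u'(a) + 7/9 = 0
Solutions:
 u(a) = C1 - 7*a^4/12 - 2*a^3/3 + 7*a/9


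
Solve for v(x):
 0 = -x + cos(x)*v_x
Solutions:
 v(x) = C1 + Integral(x/cos(x), x)


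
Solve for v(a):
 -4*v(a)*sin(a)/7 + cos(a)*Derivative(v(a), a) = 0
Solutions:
 v(a) = C1/cos(a)^(4/7)


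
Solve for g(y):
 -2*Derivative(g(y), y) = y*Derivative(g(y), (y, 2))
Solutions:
 g(y) = C1 + C2/y


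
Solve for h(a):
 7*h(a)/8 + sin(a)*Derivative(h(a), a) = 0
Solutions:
 h(a) = C1*(cos(a) + 1)^(7/16)/(cos(a) - 1)^(7/16)


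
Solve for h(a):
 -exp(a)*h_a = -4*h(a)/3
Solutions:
 h(a) = C1*exp(-4*exp(-a)/3)


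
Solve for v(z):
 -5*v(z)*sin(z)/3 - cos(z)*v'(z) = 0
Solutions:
 v(z) = C1*cos(z)^(5/3)


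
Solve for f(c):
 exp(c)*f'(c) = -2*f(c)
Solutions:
 f(c) = C1*exp(2*exp(-c))


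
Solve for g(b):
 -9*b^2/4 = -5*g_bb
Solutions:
 g(b) = C1 + C2*b + 3*b^4/80


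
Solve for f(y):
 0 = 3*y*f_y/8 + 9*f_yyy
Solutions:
 f(y) = C1 + Integral(C2*airyai(-3^(2/3)*y/6) + C3*airybi(-3^(2/3)*y/6), y)


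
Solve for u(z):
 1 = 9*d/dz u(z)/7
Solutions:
 u(z) = C1 + 7*z/9


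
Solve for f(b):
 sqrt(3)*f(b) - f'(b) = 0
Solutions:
 f(b) = C1*exp(sqrt(3)*b)


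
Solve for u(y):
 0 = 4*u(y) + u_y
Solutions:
 u(y) = C1*exp(-4*y)


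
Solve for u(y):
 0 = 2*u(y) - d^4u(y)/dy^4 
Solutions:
 u(y) = C1*exp(-2^(1/4)*y) + C2*exp(2^(1/4)*y) + C3*sin(2^(1/4)*y) + C4*cos(2^(1/4)*y)


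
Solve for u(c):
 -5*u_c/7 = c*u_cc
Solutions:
 u(c) = C1 + C2*c^(2/7)


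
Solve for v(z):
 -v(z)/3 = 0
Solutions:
 v(z) = 0


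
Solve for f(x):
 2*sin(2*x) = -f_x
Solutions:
 f(x) = C1 + cos(2*x)


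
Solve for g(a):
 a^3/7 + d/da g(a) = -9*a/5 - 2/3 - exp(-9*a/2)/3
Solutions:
 g(a) = C1 - a^4/28 - 9*a^2/10 - 2*a/3 + 2*exp(-9*a/2)/27


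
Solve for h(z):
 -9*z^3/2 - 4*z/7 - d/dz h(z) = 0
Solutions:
 h(z) = C1 - 9*z^4/8 - 2*z^2/7


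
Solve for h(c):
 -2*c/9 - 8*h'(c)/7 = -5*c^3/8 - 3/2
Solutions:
 h(c) = C1 + 35*c^4/256 - 7*c^2/72 + 21*c/16


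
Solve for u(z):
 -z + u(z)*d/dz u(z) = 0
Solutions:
 u(z) = -sqrt(C1 + z^2)
 u(z) = sqrt(C1 + z^2)


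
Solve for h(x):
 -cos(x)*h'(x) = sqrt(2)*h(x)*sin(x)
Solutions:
 h(x) = C1*cos(x)^(sqrt(2))


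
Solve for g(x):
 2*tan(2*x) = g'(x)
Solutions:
 g(x) = C1 - log(cos(2*x))


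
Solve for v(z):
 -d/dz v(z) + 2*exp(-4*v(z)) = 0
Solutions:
 v(z) = log(-I*(C1 + 8*z)^(1/4))
 v(z) = log(I*(C1 + 8*z)^(1/4))
 v(z) = log(-(C1 + 8*z)^(1/4))
 v(z) = log(C1 + 8*z)/4


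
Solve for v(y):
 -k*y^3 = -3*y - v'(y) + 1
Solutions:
 v(y) = C1 + k*y^4/4 - 3*y^2/2 + y


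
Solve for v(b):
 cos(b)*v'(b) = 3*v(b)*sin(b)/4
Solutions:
 v(b) = C1/cos(b)^(3/4)


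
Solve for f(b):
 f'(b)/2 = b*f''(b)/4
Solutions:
 f(b) = C1 + C2*b^3


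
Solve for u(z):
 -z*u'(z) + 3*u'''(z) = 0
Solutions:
 u(z) = C1 + Integral(C2*airyai(3^(2/3)*z/3) + C3*airybi(3^(2/3)*z/3), z)


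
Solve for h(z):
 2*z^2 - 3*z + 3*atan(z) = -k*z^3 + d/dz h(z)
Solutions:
 h(z) = C1 + k*z^4/4 + 2*z^3/3 - 3*z^2/2 + 3*z*atan(z) - 3*log(z^2 + 1)/2


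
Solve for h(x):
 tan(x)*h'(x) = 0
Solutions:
 h(x) = C1


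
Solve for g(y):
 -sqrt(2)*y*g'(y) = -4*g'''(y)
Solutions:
 g(y) = C1 + Integral(C2*airyai(sqrt(2)*y/2) + C3*airybi(sqrt(2)*y/2), y)


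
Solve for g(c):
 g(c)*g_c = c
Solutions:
 g(c) = -sqrt(C1 + c^2)
 g(c) = sqrt(C1 + c^2)


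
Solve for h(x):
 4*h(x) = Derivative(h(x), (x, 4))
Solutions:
 h(x) = C1*exp(-sqrt(2)*x) + C2*exp(sqrt(2)*x) + C3*sin(sqrt(2)*x) + C4*cos(sqrt(2)*x)


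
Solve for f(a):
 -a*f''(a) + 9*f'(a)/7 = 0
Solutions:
 f(a) = C1 + C2*a^(16/7)


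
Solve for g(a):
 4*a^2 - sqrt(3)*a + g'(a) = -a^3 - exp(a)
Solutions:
 g(a) = C1 - a^4/4 - 4*a^3/3 + sqrt(3)*a^2/2 - exp(a)


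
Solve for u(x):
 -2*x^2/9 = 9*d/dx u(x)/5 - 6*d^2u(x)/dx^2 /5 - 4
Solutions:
 u(x) = C1 + C2*exp(3*x/2) - 10*x^3/243 - 20*x^2/243 + 1540*x/729


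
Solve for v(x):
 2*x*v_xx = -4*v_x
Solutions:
 v(x) = C1 + C2/x


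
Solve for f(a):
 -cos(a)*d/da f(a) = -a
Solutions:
 f(a) = C1 + Integral(a/cos(a), a)


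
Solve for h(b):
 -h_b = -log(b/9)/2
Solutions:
 h(b) = C1 + b*log(b)/2 - b*log(3) - b/2


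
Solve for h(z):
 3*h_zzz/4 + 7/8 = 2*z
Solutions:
 h(z) = C1 + C2*z + C3*z^2 + z^4/9 - 7*z^3/36


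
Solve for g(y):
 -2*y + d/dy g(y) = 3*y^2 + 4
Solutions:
 g(y) = C1 + y^3 + y^2 + 4*y


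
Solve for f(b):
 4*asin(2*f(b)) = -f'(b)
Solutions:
 Integral(1/asin(2*_y), (_y, f(b))) = C1 - 4*b


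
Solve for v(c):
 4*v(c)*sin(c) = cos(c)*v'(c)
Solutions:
 v(c) = C1/cos(c)^4


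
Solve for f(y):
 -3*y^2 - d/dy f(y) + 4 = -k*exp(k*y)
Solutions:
 f(y) = C1 - y^3 + 4*y + exp(k*y)


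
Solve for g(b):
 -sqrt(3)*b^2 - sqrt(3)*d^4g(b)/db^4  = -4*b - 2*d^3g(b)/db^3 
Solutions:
 g(b) = C1 + C2*b + C3*b^2 + C4*exp(2*sqrt(3)*b/3) + sqrt(3)*b^5/120 - b^4/48 - sqrt(3)*b^3/24


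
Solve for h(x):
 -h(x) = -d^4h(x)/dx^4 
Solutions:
 h(x) = C1*exp(-x) + C2*exp(x) + C3*sin(x) + C4*cos(x)


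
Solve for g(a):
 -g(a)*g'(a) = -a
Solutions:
 g(a) = -sqrt(C1 + a^2)
 g(a) = sqrt(C1 + a^2)


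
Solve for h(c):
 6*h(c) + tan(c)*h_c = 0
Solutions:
 h(c) = C1/sin(c)^6


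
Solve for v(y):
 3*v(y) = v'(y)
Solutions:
 v(y) = C1*exp(3*y)


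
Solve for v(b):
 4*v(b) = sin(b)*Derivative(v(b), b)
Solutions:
 v(b) = C1*(cos(b)^2 - 2*cos(b) + 1)/(cos(b)^2 + 2*cos(b) + 1)


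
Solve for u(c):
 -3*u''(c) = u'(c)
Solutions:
 u(c) = C1 + C2*exp(-c/3)


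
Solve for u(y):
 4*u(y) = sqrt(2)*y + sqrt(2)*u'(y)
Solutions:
 u(y) = C1*exp(2*sqrt(2)*y) + sqrt(2)*y/4 + 1/8


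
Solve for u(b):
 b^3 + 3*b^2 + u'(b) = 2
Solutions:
 u(b) = C1 - b^4/4 - b^3 + 2*b


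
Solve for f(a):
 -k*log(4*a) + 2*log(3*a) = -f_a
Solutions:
 f(a) = C1 + a*k*log(a) - a*k + a*k*log(4) - 2*a*log(a) - a*log(9) + 2*a


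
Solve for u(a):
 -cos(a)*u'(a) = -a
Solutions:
 u(a) = C1 + Integral(a/cos(a), a)


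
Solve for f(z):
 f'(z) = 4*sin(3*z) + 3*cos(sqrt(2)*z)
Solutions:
 f(z) = C1 + 3*sqrt(2)*sin(sqrt(2)*z)/2 - 4*cos(3*z)/3


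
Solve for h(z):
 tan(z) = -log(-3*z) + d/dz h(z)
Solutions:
 h(z) = C1 + z*log(-z) - z + z*log(3) - log(cos(z))


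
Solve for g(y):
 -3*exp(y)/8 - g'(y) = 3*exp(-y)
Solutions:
 g(y) = C1 - 3*exp(y)/8 + 3*exp(-y)


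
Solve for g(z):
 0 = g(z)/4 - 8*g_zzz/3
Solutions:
 g(z) = C3*exp(6^(1/3)*z/4) + (C1*sin(2^(1/3)*3^(5/6)*z/8) + C2*cos(2^(1/3)*3^(5/6)*z/8))*exp(-6^(1/3)*z/8)
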